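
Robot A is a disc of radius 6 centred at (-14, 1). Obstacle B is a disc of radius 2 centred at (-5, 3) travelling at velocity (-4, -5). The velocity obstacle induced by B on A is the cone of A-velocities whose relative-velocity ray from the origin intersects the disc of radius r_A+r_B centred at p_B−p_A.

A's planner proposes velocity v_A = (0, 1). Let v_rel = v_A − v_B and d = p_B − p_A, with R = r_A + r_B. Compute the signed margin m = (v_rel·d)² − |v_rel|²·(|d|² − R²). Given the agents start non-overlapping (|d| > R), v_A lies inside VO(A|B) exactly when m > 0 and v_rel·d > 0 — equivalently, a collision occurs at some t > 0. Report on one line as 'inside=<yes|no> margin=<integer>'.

d = (9, 2),  |d|² = 85;  R = 6+2 = 8,  c = 85−8² = 21
v_rel = (4, 6),  |v_rel|² = 52;  v_rel·d = (4)·(9) + (6)·(2) = 48
52·t² − 96·t + 21 = 0  ⇒  m = 48² − 52·21 = 1212
m = 1212 > 0,  v_rel·d = 48 > 0  ⇒  inside

inside=yes margin=1212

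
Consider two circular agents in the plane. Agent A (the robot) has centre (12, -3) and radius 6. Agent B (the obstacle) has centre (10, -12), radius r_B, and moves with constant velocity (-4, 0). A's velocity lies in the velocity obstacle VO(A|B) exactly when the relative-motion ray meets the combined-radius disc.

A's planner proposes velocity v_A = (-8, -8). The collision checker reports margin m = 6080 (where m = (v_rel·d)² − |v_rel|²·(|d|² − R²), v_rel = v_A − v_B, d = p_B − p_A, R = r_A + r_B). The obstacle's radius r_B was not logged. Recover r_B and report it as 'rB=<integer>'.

m = 6080
d = (-2, -9);  v_rel = (-4, -8),  |v_rel|² = 80
v_rel×d = (-4)·(-9) − (-8)·(-2) = 20
since m = R²·80 − 20²:  R² = (400 + 6080) / 80 = 81
R = √81 = 9  ⇒  r_B = 9 − 6 = 3

rB=3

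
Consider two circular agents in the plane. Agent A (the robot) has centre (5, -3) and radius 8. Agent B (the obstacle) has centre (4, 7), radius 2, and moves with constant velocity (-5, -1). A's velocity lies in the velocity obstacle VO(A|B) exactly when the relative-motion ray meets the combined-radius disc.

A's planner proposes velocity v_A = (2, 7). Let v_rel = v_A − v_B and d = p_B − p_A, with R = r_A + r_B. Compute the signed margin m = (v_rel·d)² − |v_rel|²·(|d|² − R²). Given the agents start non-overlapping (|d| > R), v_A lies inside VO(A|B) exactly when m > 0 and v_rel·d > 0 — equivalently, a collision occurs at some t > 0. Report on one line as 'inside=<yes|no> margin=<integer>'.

d = (-1, 10),  |d|² = 101;  R = 8+2 = 10,  c = 101−10² = 1
v_rel = (7, 8),  |v_rel|² = 113;  v_rel·d = (7)·(-1) + (8)·(10) = 73
113·t² − 146·t + 1 = 0  ⇒  m = 73² − 113·1 = 5216
m = 5216 > 0,  v_rel·d = 73 > 0  ⇒  inside

inside=yes margin=5216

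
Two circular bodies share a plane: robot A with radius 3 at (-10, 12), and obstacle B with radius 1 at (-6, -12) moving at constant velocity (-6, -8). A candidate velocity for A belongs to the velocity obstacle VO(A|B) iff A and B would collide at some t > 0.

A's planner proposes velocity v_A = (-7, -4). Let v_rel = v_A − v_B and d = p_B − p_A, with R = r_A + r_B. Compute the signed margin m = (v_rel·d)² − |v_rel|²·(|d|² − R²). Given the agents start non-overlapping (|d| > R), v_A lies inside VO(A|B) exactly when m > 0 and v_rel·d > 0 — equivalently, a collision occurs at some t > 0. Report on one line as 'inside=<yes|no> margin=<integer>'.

d = (4, -24),  |d|² = 592;  R = 3+1 = 4,  c = 592−4² = 576
v_rel = (-1, 4),  |v_rel|² = 17;  v_rel·d = (-1)·(4) + (4)·(-24) = -100
17·t² + 200·t + 576 = 0  ⇒  m = (-100)² − 17·576 = 208
m = 208 > 0,  v_rel·d = -100 < 0  ⇒  outside

inside=no margin=208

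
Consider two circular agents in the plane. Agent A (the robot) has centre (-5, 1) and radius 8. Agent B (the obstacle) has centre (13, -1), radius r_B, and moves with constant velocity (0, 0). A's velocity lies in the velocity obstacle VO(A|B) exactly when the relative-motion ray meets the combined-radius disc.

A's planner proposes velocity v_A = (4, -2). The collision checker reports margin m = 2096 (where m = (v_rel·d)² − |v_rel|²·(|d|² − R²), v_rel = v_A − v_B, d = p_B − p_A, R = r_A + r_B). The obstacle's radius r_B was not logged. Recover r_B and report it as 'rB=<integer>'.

m = 2096
d = (18, -2);  v_rel = (4, -2),  |v_rel|² = 20
v_rel×d = (4)·(-2) − (-2)·(18) = 28
since m = R²·20 − 28²:  R² = (784 + 2096) / 20 = 144
R = √144 = 12  ⇒  r_B = 12 − 8 = 4

rB=4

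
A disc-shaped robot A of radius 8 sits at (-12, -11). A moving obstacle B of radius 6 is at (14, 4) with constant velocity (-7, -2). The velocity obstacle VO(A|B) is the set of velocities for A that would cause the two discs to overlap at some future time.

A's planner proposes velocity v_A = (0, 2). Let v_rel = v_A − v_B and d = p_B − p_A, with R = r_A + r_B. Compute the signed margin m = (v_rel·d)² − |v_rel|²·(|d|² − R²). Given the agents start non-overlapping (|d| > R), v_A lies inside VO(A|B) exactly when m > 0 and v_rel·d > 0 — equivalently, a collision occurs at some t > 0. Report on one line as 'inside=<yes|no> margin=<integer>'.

d = (26, 15),  |d|² = 901;  R = 8+6 = 14,  c = 901−14² = 705
v_rel = (7, 4),  |v_rel|² = 65;  v_rel·d = (7)·(26) + (4)·(15) = 242
65·t² − 484·t + 705 = 0  ⇒  m = 242² − 65·705 = 12739
m = 12739 > 0,  v_rel·d = 242 > 0  ⇒  inside

inside=yes margin=12739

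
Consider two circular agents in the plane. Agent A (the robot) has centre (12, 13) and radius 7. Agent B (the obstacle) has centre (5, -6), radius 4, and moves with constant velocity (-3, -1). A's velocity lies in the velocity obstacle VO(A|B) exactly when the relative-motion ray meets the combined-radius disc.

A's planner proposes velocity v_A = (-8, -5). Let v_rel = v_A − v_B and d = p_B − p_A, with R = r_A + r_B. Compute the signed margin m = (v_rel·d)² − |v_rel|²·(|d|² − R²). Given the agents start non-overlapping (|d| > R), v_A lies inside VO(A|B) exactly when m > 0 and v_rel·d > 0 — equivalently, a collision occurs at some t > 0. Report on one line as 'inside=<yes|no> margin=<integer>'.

d = (-7, -19),  |d|² = 410;  R = 7+4 = 11,  c = 410−11² = 289
v_rel = (-5, -4),  |v_rel|² = 41;  v_rel·d = (-5)·(-7) + (-4)·(-19) = 111
41·t² − 222·t + 289 = 0  ⇒  m = 111² − 41·289 = 472
m = 472 > 0,  v_rel·d = 111 > 0  ⇒  inside

inside=yes margin=472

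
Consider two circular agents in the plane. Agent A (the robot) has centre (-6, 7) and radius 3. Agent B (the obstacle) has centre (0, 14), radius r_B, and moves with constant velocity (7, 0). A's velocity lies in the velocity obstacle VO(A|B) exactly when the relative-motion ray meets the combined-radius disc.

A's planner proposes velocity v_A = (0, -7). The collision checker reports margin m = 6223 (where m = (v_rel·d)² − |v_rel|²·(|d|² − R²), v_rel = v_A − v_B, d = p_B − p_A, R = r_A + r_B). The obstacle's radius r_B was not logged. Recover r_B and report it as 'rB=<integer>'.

m = 6223
d = (6, 7);  v_rel = (-7, -7),  |v_rel|² = 98
v_rel×d = (-7)·(7) − (-7)·(6) = -7
since m = R²·98 − (-7)²:  R² = (49 + 6223) / 98 = 64
R = √64 = 8  ⇒  r_B = 8 − 3 = 5

rB=5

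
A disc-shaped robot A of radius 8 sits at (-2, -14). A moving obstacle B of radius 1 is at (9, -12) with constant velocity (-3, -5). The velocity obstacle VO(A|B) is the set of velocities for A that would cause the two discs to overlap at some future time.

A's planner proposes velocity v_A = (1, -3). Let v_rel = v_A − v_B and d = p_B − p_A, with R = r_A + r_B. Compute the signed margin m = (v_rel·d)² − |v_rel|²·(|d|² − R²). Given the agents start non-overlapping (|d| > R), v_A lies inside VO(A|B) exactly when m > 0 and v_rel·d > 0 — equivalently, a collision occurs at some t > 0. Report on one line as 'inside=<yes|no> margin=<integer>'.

d = (11, 2),  |d|² = 125;  R = 8+1 = 9,  c = 125−9² = 44
v_rel = (4, 2),  |v_rel|² = 20;  v_rel·d = (4)·(11) + (2)·(2) = 48
20·t² − 96·t + 44 = 0  ⇒  m = 48² − 20·44 = 1424
m = 1424 > 0,  v_rel·d = 48 > 0  ⇒  inside

inside=yes margin=1424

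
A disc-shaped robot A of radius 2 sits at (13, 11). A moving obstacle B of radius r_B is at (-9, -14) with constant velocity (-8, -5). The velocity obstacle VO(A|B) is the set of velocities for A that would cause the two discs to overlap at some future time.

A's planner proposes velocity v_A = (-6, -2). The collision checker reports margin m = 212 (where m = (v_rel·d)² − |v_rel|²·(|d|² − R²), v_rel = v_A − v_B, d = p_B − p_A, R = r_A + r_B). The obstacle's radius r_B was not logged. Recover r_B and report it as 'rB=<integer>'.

m = 212
d = (-22, -25);  v_rel = (2, 3),  |v_rel|² = 13
v_rel×d = (2)·(-25) − (3)·(-22) = 16
since m = R²·13 − 16²:  R² = (256 + 212) / 13 = 36
R = √36 = 6  ⇒  r_B = 6 − 2 = 4

rB=4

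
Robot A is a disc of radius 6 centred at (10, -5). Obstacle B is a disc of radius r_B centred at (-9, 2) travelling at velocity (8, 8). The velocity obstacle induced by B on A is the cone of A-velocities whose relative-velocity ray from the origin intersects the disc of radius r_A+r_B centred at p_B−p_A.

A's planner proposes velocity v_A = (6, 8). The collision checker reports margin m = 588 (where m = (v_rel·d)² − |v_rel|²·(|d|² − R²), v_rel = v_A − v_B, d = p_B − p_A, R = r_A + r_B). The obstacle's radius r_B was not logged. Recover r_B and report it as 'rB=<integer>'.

m = 588
d = (-19, 7);  v_rel = (-2, 0),  |v_rel|² = 4
v_rel×d = (-2)·(7) − (0)·(-19) = -14
since m = R²·4 − (-14)²:  R² = (196 + 588) / 4 = 196
R = √196 = 14  ⇒  r_B = 14 − 6 = 8

rB=8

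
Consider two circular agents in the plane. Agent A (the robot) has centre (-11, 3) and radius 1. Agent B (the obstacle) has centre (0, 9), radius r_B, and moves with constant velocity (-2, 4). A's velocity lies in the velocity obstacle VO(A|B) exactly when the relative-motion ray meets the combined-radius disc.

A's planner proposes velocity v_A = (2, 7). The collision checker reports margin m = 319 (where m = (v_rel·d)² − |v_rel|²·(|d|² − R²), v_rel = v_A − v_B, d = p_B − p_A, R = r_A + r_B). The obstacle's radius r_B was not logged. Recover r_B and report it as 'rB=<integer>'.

m = 319
d = (11, 6);  v_rel = (4, 3),  |v_rel|² = 25
v_rel×d = (4)·(6) − (3)·(11) = -9
since m = R²·25 − (-9)²:  R² = (81 + 319) / 25 = 16
R = √16 = 4  ⇒  r_B = 4 − 1 = 3

rB=3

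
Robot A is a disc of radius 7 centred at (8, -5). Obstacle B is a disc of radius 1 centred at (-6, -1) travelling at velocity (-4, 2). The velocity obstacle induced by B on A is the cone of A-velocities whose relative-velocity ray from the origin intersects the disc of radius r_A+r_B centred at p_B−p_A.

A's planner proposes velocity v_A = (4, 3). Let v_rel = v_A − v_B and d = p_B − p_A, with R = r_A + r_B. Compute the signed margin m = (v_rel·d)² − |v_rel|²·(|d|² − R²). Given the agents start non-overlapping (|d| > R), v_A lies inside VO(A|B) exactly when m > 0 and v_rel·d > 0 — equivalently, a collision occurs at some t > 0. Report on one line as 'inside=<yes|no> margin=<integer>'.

d = (-14, 4),  |d|² = 212;  R = 7+1 = 8,  c = 212−8² = 148
v_rel = (8, 1),  |v_rel|² = 65;  v_rel·d = (8)·(-14) + (1)·(4) = -108
65·t² + 216·t + 148 = 0  ⇒  m = (-108)² − 65·148 = 2044
m = 2044 > 0,  v_rel·d = -108 < 0  ⇒  outside

inside=no margin=2044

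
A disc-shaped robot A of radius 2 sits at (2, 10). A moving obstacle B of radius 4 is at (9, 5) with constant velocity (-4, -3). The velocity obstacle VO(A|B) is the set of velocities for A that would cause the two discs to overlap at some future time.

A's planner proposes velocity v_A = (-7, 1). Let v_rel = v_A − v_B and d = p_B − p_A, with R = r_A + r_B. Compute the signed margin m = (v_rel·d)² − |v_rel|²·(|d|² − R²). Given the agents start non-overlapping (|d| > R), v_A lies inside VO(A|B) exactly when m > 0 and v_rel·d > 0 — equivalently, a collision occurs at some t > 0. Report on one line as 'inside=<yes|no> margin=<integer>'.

d = (7, -5),  |d|² = 74;  R = 2+4 = 6,  c = 74−6² = 38
v_rel = (-3, 4),  |v_rel|² = 25;  v_rel·d = (-3)·(7) + (4)·(-5) = -41
25·t² + 82·t + 38 = 0  ⇒  m = (-41)² − 25·38 = 731
m = 731 > 0,  v_rel·d = -41 < 0  ⇒  outside

inside=no margin=731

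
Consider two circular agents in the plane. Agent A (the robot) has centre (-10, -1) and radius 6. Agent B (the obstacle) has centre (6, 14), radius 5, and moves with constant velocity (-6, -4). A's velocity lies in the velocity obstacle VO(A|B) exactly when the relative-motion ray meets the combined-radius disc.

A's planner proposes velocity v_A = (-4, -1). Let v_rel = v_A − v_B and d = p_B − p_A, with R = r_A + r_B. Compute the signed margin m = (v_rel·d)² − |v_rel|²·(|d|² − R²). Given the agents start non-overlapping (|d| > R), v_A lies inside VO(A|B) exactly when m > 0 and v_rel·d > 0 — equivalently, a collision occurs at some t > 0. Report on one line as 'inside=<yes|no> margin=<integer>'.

d = (16, 15),  |d|² = 481;  R = 6+5 = 11,  c = 481−11² = 360
v_rel = (2, 3),  |v_rel|² = 13;  v_rel·d = (2)·(16) + (3)·(15) = 77
13·t² − 154·t + 360 = 0  ⇒  m = 77² − 13·360 = 1249
m = 1249 > 0,  v_rel·d = 77 > 0  ⇒  inside

inside=yes margin=1249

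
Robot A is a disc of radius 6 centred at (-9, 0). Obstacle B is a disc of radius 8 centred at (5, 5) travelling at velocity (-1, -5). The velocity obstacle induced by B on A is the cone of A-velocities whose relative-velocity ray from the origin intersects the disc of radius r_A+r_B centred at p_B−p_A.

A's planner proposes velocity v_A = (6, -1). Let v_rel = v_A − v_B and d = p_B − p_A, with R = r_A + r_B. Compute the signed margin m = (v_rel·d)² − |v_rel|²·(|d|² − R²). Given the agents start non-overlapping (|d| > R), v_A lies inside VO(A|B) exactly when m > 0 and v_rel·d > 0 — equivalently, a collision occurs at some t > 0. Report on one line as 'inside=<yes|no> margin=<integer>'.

d = (14, 5),  |d|² = 221;  R = 6+8 = 14,  c = 221−14² = 25
v_rel = (7, 4),  |v_rel|² = 65;  v_rel·d = (7)·(14) + (4)·(5) = 118
65·t² − 236·t + 25 = 0  ⇒  m = 118² − 65·25 = 12299
m = 12299 > 0,  v_rel·d = 118 > 0  ⇒  inside

inside=yes margin=12299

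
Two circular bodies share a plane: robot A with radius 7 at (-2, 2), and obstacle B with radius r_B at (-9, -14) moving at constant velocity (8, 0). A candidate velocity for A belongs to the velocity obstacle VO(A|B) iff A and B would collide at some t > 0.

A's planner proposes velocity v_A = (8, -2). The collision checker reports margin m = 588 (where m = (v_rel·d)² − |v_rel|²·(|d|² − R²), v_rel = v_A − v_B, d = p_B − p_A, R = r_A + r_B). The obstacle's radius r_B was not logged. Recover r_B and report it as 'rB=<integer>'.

m = 588
d = (-7, -16);  v_rel = (0, -2),  |v_rel|² = 4
v_rel×d = (0)·(-16) − (-2)·(-7) = -14
since m = R²·4 − (-14)²:  R² = (196 + 588) / 4 = 196
R = √196 = 14  ⇒  r_B = 14 − 7 = 7

rB=7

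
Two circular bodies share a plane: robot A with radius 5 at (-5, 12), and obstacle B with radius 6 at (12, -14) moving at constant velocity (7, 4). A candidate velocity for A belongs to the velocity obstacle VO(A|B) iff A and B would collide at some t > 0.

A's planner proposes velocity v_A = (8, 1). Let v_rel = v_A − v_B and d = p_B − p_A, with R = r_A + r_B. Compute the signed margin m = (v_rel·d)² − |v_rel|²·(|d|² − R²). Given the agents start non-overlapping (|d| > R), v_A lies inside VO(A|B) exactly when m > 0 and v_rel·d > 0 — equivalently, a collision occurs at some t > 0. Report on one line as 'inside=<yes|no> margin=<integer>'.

d = (17, -26),  |d|² = 965;  R = 5+6 = 11,  c = 965−11² = 844
v_rel = (1, -3),  |v_rel|² = 10;  v_rel·d = (1)·(17) + (-3)·(-26) = 95
10·t² − 190·t + 844 = 0  ⇒  m = 95² − 10·844 = 585
m = 585 > 0,  v_rel·d = 95 > 0  ⇒  inside

inside=yes margin=585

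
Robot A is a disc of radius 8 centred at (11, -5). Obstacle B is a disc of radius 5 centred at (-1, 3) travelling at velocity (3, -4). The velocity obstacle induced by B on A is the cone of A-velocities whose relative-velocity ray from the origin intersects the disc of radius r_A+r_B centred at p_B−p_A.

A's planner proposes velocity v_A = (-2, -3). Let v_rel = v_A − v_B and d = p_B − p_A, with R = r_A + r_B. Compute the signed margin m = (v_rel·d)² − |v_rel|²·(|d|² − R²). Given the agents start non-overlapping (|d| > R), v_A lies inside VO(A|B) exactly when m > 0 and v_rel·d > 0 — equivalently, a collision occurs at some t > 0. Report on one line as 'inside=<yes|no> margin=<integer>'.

d = (-12, 8),  |d|² = 208;  R = 8+5 = 13,  c = 208−13² = 39
v_rel = (-5, 1),  |v_rel|² = 26;  v_rel·d = (-5)·(-12) + (1)·(8) = 68
26·t² − 136·t + 39 = 0  ⇒  m = 68² − 26·39 = 3610
m = 3610 > 0,  v_rel·d = 68 > 0  ⇒  inside

inside=yes margin=3610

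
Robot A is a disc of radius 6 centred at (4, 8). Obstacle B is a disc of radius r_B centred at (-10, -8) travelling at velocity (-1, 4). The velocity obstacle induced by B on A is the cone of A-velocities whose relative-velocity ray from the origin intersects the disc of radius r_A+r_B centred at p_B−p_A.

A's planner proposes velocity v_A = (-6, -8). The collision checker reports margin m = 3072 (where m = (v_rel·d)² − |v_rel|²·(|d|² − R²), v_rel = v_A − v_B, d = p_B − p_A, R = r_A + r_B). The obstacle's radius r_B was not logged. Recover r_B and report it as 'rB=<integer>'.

m = 3072
d = (-14, -16);  v_rel = (-5, -12),  |v_rel|² = 169
v_rel×d = (-5)·(-16) − (-12)·(-14) = -88
since m = R²·169 − (-88)²:  R² = (7744 + 3072) / 169 = 64
R = √64 = 8  ⇒  r_B = 8 − 6 = 2

rB=2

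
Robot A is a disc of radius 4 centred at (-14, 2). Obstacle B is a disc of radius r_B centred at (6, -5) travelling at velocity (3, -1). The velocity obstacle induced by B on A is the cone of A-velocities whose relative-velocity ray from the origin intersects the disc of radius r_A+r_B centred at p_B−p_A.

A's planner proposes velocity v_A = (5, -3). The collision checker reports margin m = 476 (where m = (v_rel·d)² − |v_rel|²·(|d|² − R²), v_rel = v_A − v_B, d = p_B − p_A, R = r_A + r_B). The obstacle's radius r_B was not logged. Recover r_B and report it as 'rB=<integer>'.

m = 476
d = (20, -7);  v_rel = (2, -2),  |v_rel|² = 8
v_rel×d = (2)·(-7) − (-2)·(20) = 26
since m = R²·8 − 26²:  R² = (676 + 476) / 8 = 144
R = √144 = 12  ⇒  r_B = 12 − 4 = 8

rB=8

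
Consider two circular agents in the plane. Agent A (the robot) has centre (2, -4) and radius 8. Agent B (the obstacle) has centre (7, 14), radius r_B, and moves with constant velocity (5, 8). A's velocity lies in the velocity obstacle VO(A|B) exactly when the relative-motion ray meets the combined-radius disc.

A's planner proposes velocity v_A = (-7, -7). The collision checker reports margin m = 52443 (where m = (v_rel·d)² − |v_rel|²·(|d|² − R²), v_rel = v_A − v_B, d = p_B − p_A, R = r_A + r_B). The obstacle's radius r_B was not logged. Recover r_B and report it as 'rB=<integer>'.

m = 52443
d = (5, 18);  v_rel = (-12, -15),  |v_rel|² = 369
v_rel×d = (-12)·(18) − (-15)·(5) = -141
since m = R²·369 − (-141)²:  R² = (19881 + 52443) / 369 = 196
R = √196 = 14  ⇒  r_B = 14 − 8 = 6

rB=6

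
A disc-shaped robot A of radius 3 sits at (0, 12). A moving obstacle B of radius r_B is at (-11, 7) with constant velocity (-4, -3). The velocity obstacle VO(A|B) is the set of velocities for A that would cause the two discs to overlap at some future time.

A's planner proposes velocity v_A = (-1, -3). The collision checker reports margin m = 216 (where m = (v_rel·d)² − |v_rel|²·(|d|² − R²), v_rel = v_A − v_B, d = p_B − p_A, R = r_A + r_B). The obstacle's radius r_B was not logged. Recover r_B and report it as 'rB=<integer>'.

m = 216
d = (-11, -5);  v_rel = (3, 0),  |v_rel|² = 9
v_rel×d = (3)·(-5) − (0)·(-11) = -15
since m = R²·9 − (-15)²:  R² = (225 + 216) / 9 = 49
R = √49 = 7  ⇒  r_B = 7 − 3 = 4

rB=4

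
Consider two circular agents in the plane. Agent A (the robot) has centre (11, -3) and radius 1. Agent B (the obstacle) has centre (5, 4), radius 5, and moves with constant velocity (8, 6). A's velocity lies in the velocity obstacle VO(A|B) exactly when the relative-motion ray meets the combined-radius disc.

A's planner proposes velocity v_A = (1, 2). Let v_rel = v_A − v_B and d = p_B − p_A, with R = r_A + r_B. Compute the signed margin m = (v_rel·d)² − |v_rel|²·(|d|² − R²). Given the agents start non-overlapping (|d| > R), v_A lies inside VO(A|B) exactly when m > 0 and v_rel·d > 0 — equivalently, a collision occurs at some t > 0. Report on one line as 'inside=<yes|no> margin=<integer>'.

d = (-6, 7),  |d|² = 85;  R = 1+5 = 6,  c = 85−6² = 49
v_rel = (-7, -4),  |v_rel|² = 65;  v_rel·d = (-7)·(-6) + (-4)·(7) = 14
65·t² − 28·t + 49 = 0  ⇒  m = 14² − 65·49 = -2989
m = -2989 < 0,  v_rel·d = 14 > 0  ⇒  outside

inside=no margin=-2989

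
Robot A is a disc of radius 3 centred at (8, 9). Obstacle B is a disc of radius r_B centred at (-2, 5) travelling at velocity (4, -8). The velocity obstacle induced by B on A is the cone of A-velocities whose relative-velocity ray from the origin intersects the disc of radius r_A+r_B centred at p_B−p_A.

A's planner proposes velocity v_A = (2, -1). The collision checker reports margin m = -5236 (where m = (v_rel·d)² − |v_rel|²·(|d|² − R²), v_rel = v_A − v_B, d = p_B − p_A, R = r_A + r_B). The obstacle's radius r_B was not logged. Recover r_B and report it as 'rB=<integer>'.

m = -5236
d = (-10, -4);  v_rel = (-2, 7),  |v_rel|² = 53
v_rel×d = (-2)·(-4) − (7)·(-10) = 78
since m = R²·53 − 78²:  R² = (6084 + -5236) / 53 = 16
R = √16 = 4  ⇒  r_B = 4 − 3 = 1

rB=1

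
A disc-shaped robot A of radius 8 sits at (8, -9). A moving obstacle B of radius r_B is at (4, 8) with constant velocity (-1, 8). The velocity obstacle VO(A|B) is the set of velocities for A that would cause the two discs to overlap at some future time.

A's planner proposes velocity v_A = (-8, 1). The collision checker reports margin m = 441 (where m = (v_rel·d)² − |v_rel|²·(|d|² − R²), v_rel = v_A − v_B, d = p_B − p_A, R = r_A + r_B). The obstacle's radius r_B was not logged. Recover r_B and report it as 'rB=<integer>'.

m = 441
d = (-4, 17);  v_rel = (-7, -7),  |v_rel|² = 98
v_rel×d = (-7)·(17) − (-7)·(-4) = -147
since m = R²·98 − (-147)²:  R² = (21609 + 441) / 98 = 225
R = √225 = 15  ⇒  r_B = 15 − 8 = 7

rB=7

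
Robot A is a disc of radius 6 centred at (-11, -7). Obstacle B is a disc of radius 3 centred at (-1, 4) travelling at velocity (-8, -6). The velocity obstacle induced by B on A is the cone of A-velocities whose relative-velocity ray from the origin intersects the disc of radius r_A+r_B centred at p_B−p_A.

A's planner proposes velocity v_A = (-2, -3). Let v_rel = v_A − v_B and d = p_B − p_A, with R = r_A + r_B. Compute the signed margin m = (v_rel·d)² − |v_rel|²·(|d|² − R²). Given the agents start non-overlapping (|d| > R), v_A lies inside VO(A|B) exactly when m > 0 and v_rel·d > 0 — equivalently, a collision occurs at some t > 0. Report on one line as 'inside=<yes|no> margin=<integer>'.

d = (10, 11),  |d|² = 221;  R = 6+3 = 9,  c = 221−9² = 140
v_rel = (6, 3),  |v_rel|² = 45;  v_rel·d = (6)·(10) + (3)·(11) = 93
45·t² − 186·t + 140 = 0  ⇒  m = 93² − 45·140 = 2349
m = 2349 > 0,  v_rel·d = 93 > 0  ⇒  inside

inside=yes margin=2349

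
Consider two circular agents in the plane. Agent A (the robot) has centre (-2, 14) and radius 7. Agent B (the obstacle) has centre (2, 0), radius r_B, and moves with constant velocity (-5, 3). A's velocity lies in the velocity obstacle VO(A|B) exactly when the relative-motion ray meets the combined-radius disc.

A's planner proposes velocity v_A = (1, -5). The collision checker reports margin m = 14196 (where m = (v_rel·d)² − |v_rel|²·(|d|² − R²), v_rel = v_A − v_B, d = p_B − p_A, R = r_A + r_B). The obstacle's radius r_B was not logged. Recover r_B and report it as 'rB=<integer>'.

m = 14196
d = (4, -14);  v_rel = (6, -8),  |v_rel|² = 100
v_rel×d = (6)·(-14) − (-8)·(4) = -52
since m = R²·100 − (-52)²:  R² = (2704 + 14196) / 100 = 169
R = √169 = 13  ⇒  r_B = 13 − 7 = 6

rB=6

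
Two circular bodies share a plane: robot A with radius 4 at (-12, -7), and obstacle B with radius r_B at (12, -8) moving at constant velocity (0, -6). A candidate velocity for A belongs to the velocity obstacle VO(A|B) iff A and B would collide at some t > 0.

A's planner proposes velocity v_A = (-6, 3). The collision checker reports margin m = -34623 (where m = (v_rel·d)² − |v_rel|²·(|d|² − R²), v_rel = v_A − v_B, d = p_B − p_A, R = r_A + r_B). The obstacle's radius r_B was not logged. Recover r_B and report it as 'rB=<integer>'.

m = -34623
d = (24, -1);  v_rel = (-6, 9),  |v_rel|² = 117
v_rel×d = (-6)·(-1) − (9)·(24) = -210
since m = R²·117 − (-210)²:  R² = (44100 + -34623) / 117 = 81
R = √81 = 9  ⇒  r_B = 9 − 4 = 5

rB=5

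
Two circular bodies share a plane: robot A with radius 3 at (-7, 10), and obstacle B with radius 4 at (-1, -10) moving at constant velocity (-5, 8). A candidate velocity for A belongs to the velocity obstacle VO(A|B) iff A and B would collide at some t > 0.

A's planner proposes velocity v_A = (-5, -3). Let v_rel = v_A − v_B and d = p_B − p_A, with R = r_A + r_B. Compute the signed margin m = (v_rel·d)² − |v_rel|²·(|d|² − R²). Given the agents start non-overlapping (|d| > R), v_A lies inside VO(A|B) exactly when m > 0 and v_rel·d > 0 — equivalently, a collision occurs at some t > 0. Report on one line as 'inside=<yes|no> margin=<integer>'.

d = (6, -20),  |d|² = 436;  R = 3+4 = 7,  c = 436−7² = 387
v_rel = (0, -11),  |v_rel|² = 121;  v_rel·d = (0)·(6) + (-11)·(-20) = 220
121·t² − 440·t + 387 = 0  ⇒  m = 220² − 121·387 = 1573
m = 1573 > 0,  v_rel·d = 220 > 0  ⇒  inside

inside=yes margin=1573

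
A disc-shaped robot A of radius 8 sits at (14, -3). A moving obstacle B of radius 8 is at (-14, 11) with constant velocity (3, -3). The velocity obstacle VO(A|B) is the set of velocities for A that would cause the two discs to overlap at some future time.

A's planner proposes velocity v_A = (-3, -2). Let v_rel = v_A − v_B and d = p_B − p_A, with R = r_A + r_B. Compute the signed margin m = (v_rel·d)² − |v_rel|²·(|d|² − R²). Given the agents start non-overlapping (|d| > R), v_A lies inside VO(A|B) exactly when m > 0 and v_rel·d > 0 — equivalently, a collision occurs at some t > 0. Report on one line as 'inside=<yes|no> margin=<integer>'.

d = (-28, 14),  |d|² = 980;  R = 8+8 = 16,  c = 980−16² = 724
v_rel = (-6, 1),  |v_rel|² = 37;  v_rel·d = (-6)·(-28) + (1)·(14) = 182
37·t² − 364·t + 724 = 0  ⇒  m = 182² − 37·724 = 6336
m = 6336 > 0,  v_rel·d = 182 > 0  ⇒  inside

inside=yes margin=6336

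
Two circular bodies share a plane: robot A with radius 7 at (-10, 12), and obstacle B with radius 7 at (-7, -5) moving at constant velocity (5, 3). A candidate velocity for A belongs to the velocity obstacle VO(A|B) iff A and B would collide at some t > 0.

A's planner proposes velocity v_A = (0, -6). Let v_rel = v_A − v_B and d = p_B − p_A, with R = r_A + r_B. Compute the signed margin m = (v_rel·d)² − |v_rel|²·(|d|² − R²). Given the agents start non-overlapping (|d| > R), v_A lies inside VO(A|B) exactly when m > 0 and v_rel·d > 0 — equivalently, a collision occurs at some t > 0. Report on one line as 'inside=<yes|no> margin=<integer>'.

d = (3, -17),  |d|² = 298;  R = 7+7 = 14,  c = 298−14² = 102
v_rel = (-5, -9),  |v_rel|² = 106;  v_rel·d = (-5)·(3) + (-9)·(-17) = 138
106·t² − 276·t + 102 = 0  ⇒  m = 138² − 106·102 = 8232
m = 8232 > 0,  v_rel·d = 138 > 0  ⇒  inside

inside=yes margin=8232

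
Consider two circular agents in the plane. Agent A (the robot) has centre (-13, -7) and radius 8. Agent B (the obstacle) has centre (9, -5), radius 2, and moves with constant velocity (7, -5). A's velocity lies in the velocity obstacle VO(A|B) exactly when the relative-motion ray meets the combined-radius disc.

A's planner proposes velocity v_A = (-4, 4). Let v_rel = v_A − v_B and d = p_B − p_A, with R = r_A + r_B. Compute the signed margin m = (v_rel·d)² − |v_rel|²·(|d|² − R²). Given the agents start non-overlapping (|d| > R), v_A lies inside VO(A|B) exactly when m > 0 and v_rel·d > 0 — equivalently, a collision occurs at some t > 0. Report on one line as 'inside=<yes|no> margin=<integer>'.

d = (22, 2),  |d|² = 488;  R = 8+2 = 10,  c = 488−10² = 388
v_rel = (-11, 9),  |v_rel|² = 202;  v_rel·d = (-11)·(22) + (9)·(2) = -224
202·t² + 448·t + 388 = 0  ⇒  m = (-224)² − 202·388 = -28200
m = -28200 < 0,  v_rel·d = -224 < 0  ⇒  outside

inside=no margin=-28200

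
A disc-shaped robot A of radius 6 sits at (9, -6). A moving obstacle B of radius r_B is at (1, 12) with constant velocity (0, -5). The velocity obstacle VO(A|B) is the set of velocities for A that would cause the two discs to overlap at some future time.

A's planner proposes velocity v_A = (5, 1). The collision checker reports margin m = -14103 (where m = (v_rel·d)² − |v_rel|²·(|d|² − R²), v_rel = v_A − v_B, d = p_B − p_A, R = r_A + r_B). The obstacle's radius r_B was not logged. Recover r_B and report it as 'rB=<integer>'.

m = -14103
d = (-8, 18);  v_rel = (5, 6),  |v_rel|² = 61
v_rel×d = (5)·(18) − (6)·(-8) = 138
since m = R²·61 − 138²:  R² = (19044 + -14103) / 61 = 81
R = √81 = 9  ⇒  r_B = 9 − 6 = 3

rB=3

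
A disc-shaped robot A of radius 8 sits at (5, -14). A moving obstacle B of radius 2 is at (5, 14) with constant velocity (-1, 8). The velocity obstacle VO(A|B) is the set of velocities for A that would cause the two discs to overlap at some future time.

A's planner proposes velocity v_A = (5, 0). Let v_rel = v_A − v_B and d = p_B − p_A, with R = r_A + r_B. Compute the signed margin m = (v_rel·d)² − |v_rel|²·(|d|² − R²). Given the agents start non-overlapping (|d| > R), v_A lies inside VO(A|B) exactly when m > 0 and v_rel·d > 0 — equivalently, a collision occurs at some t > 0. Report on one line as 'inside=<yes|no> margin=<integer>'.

d = (0, 28),  |d|² = 784;  R = 8+2 = 10,  c = 784−10² = 684
v_rel = (6, -8),  |v_rel|² = 100;  v_rel·d = (6)·(0) + (-8)·(28) = -224
100·t² + 448·t + 684 = 0  ⇒  m = (-224)² − 100·684 = -18224
m = -18224 < 0,  v_rel·d = -224 < 0  ⇒  outside

inside=no margin=-18224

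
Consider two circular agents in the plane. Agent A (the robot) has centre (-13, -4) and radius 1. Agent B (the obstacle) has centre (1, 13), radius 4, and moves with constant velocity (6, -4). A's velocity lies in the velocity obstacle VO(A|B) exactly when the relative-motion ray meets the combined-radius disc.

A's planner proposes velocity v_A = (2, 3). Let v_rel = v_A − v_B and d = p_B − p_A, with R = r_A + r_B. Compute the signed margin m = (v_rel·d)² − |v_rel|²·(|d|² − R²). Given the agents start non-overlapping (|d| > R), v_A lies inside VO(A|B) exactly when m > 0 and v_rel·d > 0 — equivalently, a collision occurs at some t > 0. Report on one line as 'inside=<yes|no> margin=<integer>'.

d = (14, 17),  |d|² = 485;  R = 1+4 = 5,  c = 485−5² = 460
v_rel = (-4, 7),  |v_rel|² = 65;  v_rel·d = (-4)·(14) + (7)·(17) = 63
65·t² − 126·t + 460 = 0  ⇒  m = 63² − 65·460 = -25931
m = -25931 < 0,  v_rel·d = 63 > 0  ⇒  outside

inside=no margin=-25931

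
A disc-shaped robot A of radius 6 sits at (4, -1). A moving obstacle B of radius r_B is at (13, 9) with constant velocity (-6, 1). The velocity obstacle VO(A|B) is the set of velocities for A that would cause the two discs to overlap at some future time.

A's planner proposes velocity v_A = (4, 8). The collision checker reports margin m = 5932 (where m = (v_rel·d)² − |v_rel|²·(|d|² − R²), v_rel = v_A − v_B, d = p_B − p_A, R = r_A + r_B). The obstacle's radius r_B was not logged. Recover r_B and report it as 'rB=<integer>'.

m = 5932
d = (9, 10);  v_rel = (10, 7),  |v_rel|² = 149
v_rel×d = (10)·(10) − (7)·(9) = 37
since m = R²·149 − 37²:  R² = (1369 + 5932) / 149 = 49
R = √49 = 7  ⇒  r_B = 7 − 6 = 1

rB=1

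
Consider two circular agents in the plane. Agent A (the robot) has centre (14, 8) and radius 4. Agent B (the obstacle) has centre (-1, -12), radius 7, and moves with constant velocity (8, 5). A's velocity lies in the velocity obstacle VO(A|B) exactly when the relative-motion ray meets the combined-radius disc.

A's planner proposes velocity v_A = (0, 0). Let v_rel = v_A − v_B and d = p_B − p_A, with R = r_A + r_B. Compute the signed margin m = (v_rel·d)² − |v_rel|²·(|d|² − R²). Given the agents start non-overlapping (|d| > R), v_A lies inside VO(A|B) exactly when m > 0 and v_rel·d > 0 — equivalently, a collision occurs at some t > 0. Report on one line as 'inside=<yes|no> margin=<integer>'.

d = (-15, -20),  |d|² = 625;  R = 4+7 = 11,  c = 625−11² = 504
v_rel = (-8, -5),  |v_rel|² = 89;  v_rel·d = (-8)·(-15) + (-5)·(-20) = 220
89·t² − 440·t + 504 = 0  ⇒  m = 220² − 89·504 = 3544
m = 3544 > 0,  v_rel·d = 220 > 0  ⇒  inside

inside=yes margin=3544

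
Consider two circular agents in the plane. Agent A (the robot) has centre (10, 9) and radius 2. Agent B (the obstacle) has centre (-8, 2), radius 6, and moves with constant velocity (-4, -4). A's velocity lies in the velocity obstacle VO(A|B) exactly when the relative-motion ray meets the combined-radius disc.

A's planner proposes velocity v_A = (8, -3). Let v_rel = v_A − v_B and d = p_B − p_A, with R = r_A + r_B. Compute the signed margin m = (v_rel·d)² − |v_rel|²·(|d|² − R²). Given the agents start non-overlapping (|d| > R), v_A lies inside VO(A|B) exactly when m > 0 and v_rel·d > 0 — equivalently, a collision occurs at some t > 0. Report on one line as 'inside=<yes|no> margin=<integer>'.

d = (-18, -7),  |d|² = 373;  R = 2+6 = 8,  c = 373−8² = 309
v_rel = (12, 1),  |v_rel|² = 145;  v_rel·d = (12)·(-18) + (1)·(-7) = -223
145·t² + 446·t + 309 = 0  ⇒  m = (-223)² − 145·309 = 4924
m = 4924 > 0,  v_rel·d = -223 < 0  ⇒  outside

inside=no margin=4924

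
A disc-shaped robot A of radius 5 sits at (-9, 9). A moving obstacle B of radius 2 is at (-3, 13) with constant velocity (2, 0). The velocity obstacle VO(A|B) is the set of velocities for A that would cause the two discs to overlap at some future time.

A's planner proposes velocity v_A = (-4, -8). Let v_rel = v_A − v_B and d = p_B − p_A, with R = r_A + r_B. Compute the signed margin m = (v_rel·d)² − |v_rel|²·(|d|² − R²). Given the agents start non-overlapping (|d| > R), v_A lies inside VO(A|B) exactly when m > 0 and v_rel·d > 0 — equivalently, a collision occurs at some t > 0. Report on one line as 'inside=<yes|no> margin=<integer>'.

d = (6, 4),  |d|² = 52;  R = 5+2 = 7,  c = 52−7² = 3
v_rel = (-6, -8),  |v_rel|² = 100;  v_rel·d = (-6)·(6) + (-8)·(4) = -68
100·t² + 136·t + 3 = 0  ⇒  m = (-68)² − 100·3 = 4324
m = 4324 > 0,  v_rel·d = -68 < 0  ⇒  outside

inside=no margin=4324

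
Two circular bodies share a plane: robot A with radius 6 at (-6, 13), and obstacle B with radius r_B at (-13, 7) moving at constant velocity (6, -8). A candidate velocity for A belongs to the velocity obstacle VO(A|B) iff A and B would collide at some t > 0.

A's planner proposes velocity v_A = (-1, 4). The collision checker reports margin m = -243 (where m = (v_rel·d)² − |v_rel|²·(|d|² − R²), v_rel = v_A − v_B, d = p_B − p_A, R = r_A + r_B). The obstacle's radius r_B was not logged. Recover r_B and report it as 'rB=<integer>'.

m = -243
d = (-7, -6);  v_rel = (-7, 12),  |v_rel|² = 193
v_rel×d = (-7)·(-6) − (12)·(-7) = 126
since m = R²·193 − 126²:  R² = (15876 + -243) / 193 = 81
R = √81 = 9  ⇒  r_B = 9 − 6 = 3

rB=3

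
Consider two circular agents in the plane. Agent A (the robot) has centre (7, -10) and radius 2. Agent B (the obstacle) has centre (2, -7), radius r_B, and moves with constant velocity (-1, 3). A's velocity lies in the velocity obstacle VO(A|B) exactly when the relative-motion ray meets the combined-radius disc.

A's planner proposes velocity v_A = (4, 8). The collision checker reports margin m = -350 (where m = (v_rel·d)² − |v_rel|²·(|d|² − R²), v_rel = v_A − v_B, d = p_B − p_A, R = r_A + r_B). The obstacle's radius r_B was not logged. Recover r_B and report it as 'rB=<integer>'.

m = -350
d = (-5, 3);  v_rel = (5, 5),  |v_rel|² = 50
v_rel×d = (5)·(3) − (5)·(-5) = 40
since m = R²·50 − 40²:  R² = (1600 + -350) / 50 = 25
R = √25 = 5  ⇒  r_B = 5 − 2 = 3

rB=3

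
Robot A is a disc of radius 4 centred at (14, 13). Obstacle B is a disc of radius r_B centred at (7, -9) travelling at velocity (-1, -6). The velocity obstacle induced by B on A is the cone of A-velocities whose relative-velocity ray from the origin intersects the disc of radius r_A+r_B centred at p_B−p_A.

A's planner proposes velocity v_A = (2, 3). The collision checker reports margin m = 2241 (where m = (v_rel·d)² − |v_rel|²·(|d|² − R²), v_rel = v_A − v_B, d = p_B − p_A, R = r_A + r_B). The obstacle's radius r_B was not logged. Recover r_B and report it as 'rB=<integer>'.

m = 2241
d = (-7, -22);  v_rel = (3, 9),  |v_rel|² = 90
v_rel×d = (3)·(-22) − (9)·(-7) = -3
since m = R²·90 − (-3)²:  R² = (9 + 2241) / 90 = 25
R = √25 = 5  ⇒  r_B = 5 − 4 = 1

rB=1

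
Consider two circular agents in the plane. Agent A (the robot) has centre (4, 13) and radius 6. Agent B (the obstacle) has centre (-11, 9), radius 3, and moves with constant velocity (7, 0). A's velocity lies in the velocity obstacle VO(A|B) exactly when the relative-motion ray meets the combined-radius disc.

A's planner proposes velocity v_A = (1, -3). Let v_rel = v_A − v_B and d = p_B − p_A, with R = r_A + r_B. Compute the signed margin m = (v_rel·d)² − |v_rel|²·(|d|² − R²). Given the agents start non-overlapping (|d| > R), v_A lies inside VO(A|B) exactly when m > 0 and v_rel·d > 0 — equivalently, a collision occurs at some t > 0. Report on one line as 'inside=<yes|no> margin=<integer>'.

d = (-15, -4),  |d|² = 241;  R = 6+3 = 9,  c = 241−9² = 160
v_rel = (-6, -3),  |v_rel|² = 45;  v_rel·d = (-6)·(-15) + (-3)·(-4) = 102
45·t² − 204·t + 160 = 0  ⇒  m = 102² − 45·160 = 3204
m = 3204 > 0,  v_rel·d = 102 > 0  ⇒  inside

inside=yes margin=3204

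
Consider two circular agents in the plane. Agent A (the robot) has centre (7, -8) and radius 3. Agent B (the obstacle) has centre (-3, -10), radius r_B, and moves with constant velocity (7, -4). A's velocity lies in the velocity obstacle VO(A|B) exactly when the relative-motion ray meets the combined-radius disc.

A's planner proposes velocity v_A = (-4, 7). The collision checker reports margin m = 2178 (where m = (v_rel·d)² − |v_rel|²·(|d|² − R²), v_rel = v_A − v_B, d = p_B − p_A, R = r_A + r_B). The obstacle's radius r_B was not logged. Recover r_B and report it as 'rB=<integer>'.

m = 2178
d = (-10, -2);  v_rel = (-11, 11),  |v_rel|² = 242
v_rel×d = (-11)·(-2) − (11)·(-10) = 132
since m = R²·242 − 132²:  R² = (17424 + 2178) / 242 = 81
R = √81 = 9  ⇒  r_B = 9 − 3 = 6

rB=6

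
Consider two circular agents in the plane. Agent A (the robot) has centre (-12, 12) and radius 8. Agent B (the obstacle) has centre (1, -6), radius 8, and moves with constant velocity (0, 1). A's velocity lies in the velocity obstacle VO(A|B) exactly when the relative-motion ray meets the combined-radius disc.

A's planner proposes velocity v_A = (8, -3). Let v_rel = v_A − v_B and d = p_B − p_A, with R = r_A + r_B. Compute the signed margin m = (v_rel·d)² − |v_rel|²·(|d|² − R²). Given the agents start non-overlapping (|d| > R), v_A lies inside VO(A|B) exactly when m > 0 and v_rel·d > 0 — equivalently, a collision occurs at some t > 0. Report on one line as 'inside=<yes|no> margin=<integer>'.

d = (13, -18),  |d|² = 493;  R = 8+8 = 16,  c = 493−16² = 237
v_rel = (8, -4),  |v_rel|² = 80;  v_rel·d = (8)·(13) + (-4)·(-18) = 176
80·t² − 352·t + 237 = 0  ⇒  m = 176² − 80·237 = 12016
m = 12016 > 0,  v_rel·d = 176 > 0  ⇒  inside

inside=yes margin=12016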